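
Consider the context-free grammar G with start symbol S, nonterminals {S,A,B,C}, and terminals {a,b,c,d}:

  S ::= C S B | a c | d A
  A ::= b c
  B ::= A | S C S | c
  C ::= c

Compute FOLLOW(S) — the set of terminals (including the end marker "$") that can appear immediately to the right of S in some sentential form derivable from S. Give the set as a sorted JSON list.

FIRST iteration:
pass 1:
  A via A→b c: +{b}
  B via B→A: +{b}
  B via B→c: +{c}
  C via C→c: +{c}
  S via S→C S B: +{c}
  S via S→a c: +{a}
  S via S→d A: +{d}
  FIRST[S]={a,c,d}  FIRST[A]={b}  FIRST[B]={b,c}  FIRST[C]={c}
pass 2:
  B via B→S C S: +{a,d}
  FIRST[S]={a,c,d}  FIRST[A]={b}  FIRST[B]={a,b,c,d}  FIRST[C]={c}
pass 3: (stable)
  FIRST[S]={a,c,d}  FIRST[A]={b}  FIRST[B]={a,b,c,d}  FIRST[C]={c}

FOLLOW sets:
initialize: $ ∈ FOLLOW(S)
pass 1:
  B→S C S: FOLLOW(S) ⊇ FIRST(C) = {c}; new: +{c}
  B→S C S: FOLLOW(C) ⊇ FIRST(S) = {a,c,d}; new: +{a,c,d}
  S→C S B: FOLLOW(S) ⊇ FIRST(B) = {a,b,c,d}; new: +{a,b,d}
  S→C S B: FOLLOW(B) ⊇ FOLLOW(S) ⊇ {$,a,b,c,d}; new: +{$,a,b,c,d}
  S→d A: FOLLOW(A) ⊇ FOLLOW(S) ⊇ {$,a,b,c,d}; new: +{$,a,b,c,d}
  FOLLOW[S]={$,a,b,c,d}  FOLLOW[A]={$,a,b,c,d}  FOLLOW[B]={$,a,b,c,d}  FOLLOW[C]={a,c,d}
pass 2: — fixpoint
  FOLLOW[S]={$,a,b,c,d}  FOLLOW[A]={$,a,b,c,d}  FOLLOW[B]={$,a,b,c,d}  FOLLOW[C]={a,c,d}

FOLLOW(S) = ["$", "a", "b", "c", "d"]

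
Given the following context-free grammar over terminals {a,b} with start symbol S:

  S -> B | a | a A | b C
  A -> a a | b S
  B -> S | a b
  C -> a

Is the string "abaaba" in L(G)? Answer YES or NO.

Convert to CNF:
  S -> T0 A | T0 T1 | T1 C | a
  A -> T0 T0 | T1 S
  B -> T0 A | T0 T1 | T1 C | a
  C -> a
  T0 -> a
  T1 -> b

CYK fill:
  T[0,0] 'a' = {B,C,S,T0}  orig:{B,C,S}
  T[1,1] 'b' = {T1}  orig:{}
  T[2,2] 'a' = {B,C,S,T0}  orig:{B,C,S}
  T[3,3] 'a' = {B,C,S,T0}  orig:{B,C,S}
  T[4,4] 'b' = {T1}  orig:{}
  T[5,5] 'a' = {B,C,S,T0}  orig:{B,C,S}
  T[0,1] 'ab' = {B,S}
  T[1,2] 'ba' = {A,B,S}
  T[2,3] 'aa' = {A}
  T[3,4] 'ab' = {B,S}
  T[4,5] 'ba' = {A,B,S}
  T[0,2] 'aba' = {B,S}
  T[1,3] 'baa' = ∅
  T[2,4] 'aab' = ∅
  T[3,5] 'aba' = {B,S}
  T[0,3] 'abaa' = ∅
  T[1,4] 'baab' = ∅
  T[2,5] 'aaba' = ∅
  T[0,4] 'abaab' = ∅
  T[1,5] 'baaba' = ∅
  T[0,5] 'abaaba' = ∅

S ∉ T[0,5] ⇒ NO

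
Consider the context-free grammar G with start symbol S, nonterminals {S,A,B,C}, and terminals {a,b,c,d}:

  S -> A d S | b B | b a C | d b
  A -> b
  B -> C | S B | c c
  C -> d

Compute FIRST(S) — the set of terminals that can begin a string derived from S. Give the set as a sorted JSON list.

Compute FIRST by fixpoint:
round 1:
  A via A→b: +{b}
  B via B→c c: +{c}
  C via C→d: +{d}
  S via S→A d S: +{b}
  S via S→d b: +{d}
  S: {b,d}  A: {b}  B: {c}  C: {d}
round 2:
  B via B→C: +{d}
  B via B→S B: +{b}
  S: {b,d}  A: {b}  B: {b,c,d}  C: {d}
round 3: — fixpoint
  S: {b,d}  A: {b}  B: {b,c,d}  C: {d}

FIRST(S) = ["b", "d"]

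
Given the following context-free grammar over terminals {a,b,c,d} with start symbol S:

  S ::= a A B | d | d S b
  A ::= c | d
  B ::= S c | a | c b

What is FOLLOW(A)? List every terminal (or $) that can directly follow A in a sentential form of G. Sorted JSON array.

FIRST sets, iterate to fixpoint:
iter 1:
  A via A→c: +{c}
  A via A→d: +{d}
  B via B→a: +{a}
  B via B→c b: +{c}
  S via S→a A B: +{a}
  S via S→d: +{d}
  S: {a,d}  A: {c,d}  B: {a,c}
iter 2:
  B via B→S c: +{d}
  S: {a,d}  A: {c,d}  B: {a,c,d}
iter 3: (no change)
  S: {a,d}  A: {c,d}  B: {a,c,d}

Compute FOLLOW by fixpoint:
initialize: $ ∈ FOLLOW(S)
iter 1:
  B→S c: FOLLOW(S) ⊇ FIRST(c) = {c}; new: +{c}
  S→a A B: FOLLOW(A) ⊇ FIRST(B) = {a,c,d}; new: +{a,c,d}
  S→a A B: FOLLOW(B) ⊇ FOLLOW(S) ⊇ {$,c}; new: +{$,c}
  S→d S b: FOLLOW(S) ⊇ FIRST(b) = {b}; new: +{b}
  FOLLOW(S)={$,b,c}  FOLLOW(A)={a,c,d}  FOLLOW(B)={$,c}
iter 2:
  S→a A B: FOLLOW(B) ⊇ FOLLOW(S) ⊇ {$,b,c}; new: +{b}
  FOLLOW(S)={$,b,c}  FOLLOW(A)={a,c,d}  FOLLOW(B)={$,b,c}
iter 3: (no change)
  FOLLOW(S)={$,b,c}  FOLLOW(A)={a,c,d}  FOLLOW(B)={$,b,c}

FOLLOW(A) = ["a", "c", "d"]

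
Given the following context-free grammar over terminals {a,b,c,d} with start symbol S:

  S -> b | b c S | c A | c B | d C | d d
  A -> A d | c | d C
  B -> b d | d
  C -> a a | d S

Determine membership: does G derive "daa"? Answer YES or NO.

CNF form of G:
  S -> T0 C | T0 T0 | T1 X4 | T3 A | T3 B | b
  A -> A T0 | T0 C | c
  B -> T1 T0 | d
  C -> T0 S | T2 T2
  T0 -> d
  T1 -> b
  T2 -> a
  T3 -> c
  X4 -> T3 S

Fill CYK table bottom-up:
  [0..0]={B,T0}  "d"  orig:{B}
  [1..1]={T2}  "a"  orig:{}
  [2..2]={T2}  "a"  orig:{}
  [0..1]=∅  "da"
  [1..2]={C}  "aa"
  [0..2]={A,S}  "daa"

S ∈ T[0,2] ⇒ YES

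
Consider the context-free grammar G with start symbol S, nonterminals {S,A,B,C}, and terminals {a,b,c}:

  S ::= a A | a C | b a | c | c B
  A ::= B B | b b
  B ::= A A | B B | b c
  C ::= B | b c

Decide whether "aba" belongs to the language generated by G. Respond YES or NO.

Convert to CNF:
  S -> T0 T2 | T1 B | T2 A | T2 C | c
  A -> B B | T0 T0
  B -> A A | B B | T0 T1
  C -> A A | B B | T0 T1
  T0 -> b
  T1 -> c
  T2 -> a

CYK table (by increasing span):
  cell(0,0) a: {T2}  orig:{}
  cell(1,1) b: {T0}  orig:{}
  cell(2,2) a: {T2}  orig:{}
  cell(0,1) ab: ∅
  cell(1,2) ba: {S}
  cell(0,2) aba: ∅

S ∉ T[0,2] ⇒ NO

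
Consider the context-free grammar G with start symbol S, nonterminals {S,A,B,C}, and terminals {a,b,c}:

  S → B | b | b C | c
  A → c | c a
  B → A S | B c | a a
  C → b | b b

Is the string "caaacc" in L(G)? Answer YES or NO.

Convert to CNF:
  S -> A S | B T0 | T1 T1 | T2 C | b | c
  A -> T0 T1 | c
  B -> A S | B T0 | T1 T1
  C -> T2 T2 | b
  T0 -> c
  T1 -> a
  T2 -> b

Fill CYK table bottom-up:
  cell(0,0) c: {A,S,T0}  orig:{A,S}
  cell(1,1) a: {T1}  orig:{}
  cell(2,2) a: {T1}  orig:{}
  cell(3,3) a: {T1}  orig:{}
  cell(4,4) c: {A,S,T0}  orig:{A,S}
  cell(5,5) c: {A,S,T0}  orig:{A,S}
  cell(0,1) ca: {A}
  cell(1,2) aa: {B,S}
  cell(2,3) aa: {B,S}
  cell(3,4) ac: ∅
  cell(4,5) cc: {B,S}
  cell(0,2) caa: {B,S}
  cell(1,3) aaa: ∅
  cell(2,4) aac: {B,S}
  cell(3,5) acc: ∅
  cell(0,3) caaa: {B,S}
  cell(1,4) aaac: ∅
  cell(2,5) aacc: {B,S}
  cell(0,4) caaac: {B,S}
  cell(1,5) aaacc: ∅
  cell(0,5) caaacc: {B,S}

S ∈ T[0,5] ⇒ YES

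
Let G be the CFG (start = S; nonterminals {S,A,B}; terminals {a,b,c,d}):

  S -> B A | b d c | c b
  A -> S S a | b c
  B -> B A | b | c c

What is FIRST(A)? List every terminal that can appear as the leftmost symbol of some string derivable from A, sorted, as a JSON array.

FIRST iteration:
iter 1:
  A via A→b c: +{b}
  B via B→b: +{b}
  B via B→c c: +{c}
  S via S→B A: +{b,c}
  FIRST[S]={b,c}  FIRST[A]={b}  FIRST[B]={b,c}
iter 2:
  A via A→S S a: +{c}
  FIRST[S]={b,c}  FIRST[A]={b,c}  FIRST[B]={b,c}
iter 3: (stable)
  FIRST[S]={b,c}  FIRST[A]={b,c}  FIRST[B]={b,c}

FIRST(A) = ["b", "c"]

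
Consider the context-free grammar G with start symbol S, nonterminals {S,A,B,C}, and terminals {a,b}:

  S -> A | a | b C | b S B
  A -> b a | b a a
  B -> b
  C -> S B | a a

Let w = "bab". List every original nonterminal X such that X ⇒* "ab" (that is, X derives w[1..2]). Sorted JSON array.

Convert to CNF:
  S -> T0 C | T0 T1 | T0 X3 | T0 X4 | a
  A -> T0 T1 | T0 X2
  B -> b
  C -> S B | T1 T1
  T0 -> b
  T1 -> a
  X2 -> T1 T1
  X3 -> S B
  X4 -> T1 T1

CYK table (by increasing span) (cells [i..j] with 1 ≤ i ≤ j ≤ 2 only):
  [1..1]={S,T1}  "a"  orig:{S}
  [2..2]={B,T0}  "b"  orig:{B}
  [1..2]={C,X3}  "ab"  orig:{C}

Original NTs in T[1,2] deriving "ab": ["C"]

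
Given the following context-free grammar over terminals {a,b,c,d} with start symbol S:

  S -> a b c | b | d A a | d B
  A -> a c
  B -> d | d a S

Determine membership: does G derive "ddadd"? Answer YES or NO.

Convert to CNF:
  S -> T0 X5 | T2 B | T2 X6 | b
  A -> T0 T1
  B -> T2 X4 | d
  T0 -> a
  T1 -> c
  T2 -> d
  T3 -> b
  X4 -> T0 S
  X5 -> T3 T1
  X6 -> A T0

CYK table (by increasing span):
  [0..0]={B,T2}  "d"  orig:{B}
  [1..1]={B,T2}  "d"  orig:{B}
  [2..2]={T0}  "a"  orig:{}
  [3..3]={B,T2}  "d"  orig:{B}
  [4..4]={B,T2}  "d"  orig:{B}
  [0..1]={S}  "dd"
  [1..2]=∅  "da"
  [2..3]=∅  "ad"
  [3..4]={S}  "dd"
  [0..2]=∅  "dda"
  [1..3]=∅  "dad"
  [2..4]={X4}  "add"  orig:{}
  [0..3]=∅  "ddad"
  [1..4]={B}  "dadd"
  [0..4]={S}  "ddadd"

S ∈ T[0,4] ⇒ YES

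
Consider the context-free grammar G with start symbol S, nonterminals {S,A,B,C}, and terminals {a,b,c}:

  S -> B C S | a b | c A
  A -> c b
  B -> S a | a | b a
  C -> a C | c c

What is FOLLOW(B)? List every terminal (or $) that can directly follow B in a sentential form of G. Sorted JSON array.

FIRST iteration:
pass 1:
  A via A→c b: +{c}
  B via B→a: +{a}
  B via B→b a: +{b}
  C via C→a C: +{a}
  C via C→c c: +{c}
  S via S→B C S: +{a,b}
  S via S→c A: +{c}
  FIRST[S]={a,b,c}  FIRST[A]={c}  FIRST[B]={a,b}  FIRST[C]={a,c}
pass 2:
  B via B→S a: +{c}
  FIRST[S]={a,b,c}  FIRST[A]={c}  FIRST[B]={a,b,c}  FIRST[C]={a,c}
pass 3: (stable)
  FIRST[S]={a,b,c}  FIRST[A]={c}  FIRST[B]={a,b,c}  FIRST[C]={a,c}

FOLLOW sets:
FOLLOW(S) := {$}
pass 1:
  B→S a: FOLLOW(S) ⊇ FIRST(a) = {a}; new: +{a}
  S→B C S: FOLLOW(B) ⊇ FIRST(C) = {a,c}; new: +{a,c}
  S→B C S: FOLLOW(C) ⊇ FIRST(S) = {a,b,c}; new: +{a,b,c}
  S→c A: FOLLOW(A) ⊇ FOLLOW(S) ⊇ {$,a}; new: +{$,a}
  FOLLOW[S]={$,a}  FOLLOW[A]={$,a}  FOLLOW[B]={a,c}  FOLLOW[C]={a,b,c}
pass 2: — fixpoint
  FOLLOW[S]={$,a}  FOLLOW[A]={$,a}  FOLLOW[B]={a,c}  FOLLOW[C]={a,b,c}

FOLLOW(B) = ["a", "c"]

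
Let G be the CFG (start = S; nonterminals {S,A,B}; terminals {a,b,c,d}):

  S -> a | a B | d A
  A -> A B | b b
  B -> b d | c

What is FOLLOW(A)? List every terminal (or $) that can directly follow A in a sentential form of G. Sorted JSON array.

Compute FIRST by fixpoint:
pass 1:
  A via A→b b: +{b}
  B via B→b d: +{b}
  B via B→c: +{c}
  S via S→a: +{a}
  S via S→d A: +{d}
  S: {a,d}  A: {b}  B: {b,c}
pass 2: (no change)
  S: {a,d}  A: {b}  B: {b,c}

FOLLOW iteration:
seed FOLLOW(S) with $
[1]
  A→A B: FOLLOW(A) ⊇ FIRST(B) = {b,c}; new: +{b,c}
  A→A B: FOLLOW(B) ⊇ FOLLOW(A) ⊇ {b,c}; new: +{b,c}
  S→a B: FOLLOW(B) ⊇ FOLLOW(S) ⊇ {$}; new: +{$}
  S→d A: FOLLOW(A) ⊇ FOLLOW(S) ⊇ {$}; new: +{$}
  FOLLOW[S]={$}  FOLLOW[A]={$,b,c}  FOLLOW[B]={$,b,c}
[2] (stable)
  FOLLOW[S]={$}  FOLLOW[A]={$,b,c}  FOLLOW[B]={$,b,c}

FOLLOW(A) = ["$", "b", "c"]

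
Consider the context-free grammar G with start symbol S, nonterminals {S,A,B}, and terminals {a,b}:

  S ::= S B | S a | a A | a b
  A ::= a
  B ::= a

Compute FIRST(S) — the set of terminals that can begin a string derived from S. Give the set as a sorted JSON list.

FIRST sets, iterate to fixpoint:
[1]
  A via A→a: +{a}
  B via B→a: +{a}
  S via S→a A: +{a}
  FIRST(S)={a}  FIRST(A)={a}  FIRST(B)={a}
[2] (no change)
  FIRST(S)={a}  FIRST(A)={a}  FIRST(B)={a}

FIRST(S) = ["a"]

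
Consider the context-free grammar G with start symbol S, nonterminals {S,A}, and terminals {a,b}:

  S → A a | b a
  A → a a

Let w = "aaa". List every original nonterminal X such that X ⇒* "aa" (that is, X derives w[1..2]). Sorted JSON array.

CNF form of G:
  S -> A T0 | T1 T0
  A -> T0 T0
  T0 -> a
  T1 -> b

CYK fill — only the sub-triangle for w[1..2]:
  T[1,1] 'a' = {T0}  orig:{}
  T[2,2] 'a' = {T0}  orig:{}
  T[1,2] 'aa' = {A}

Original NTs in T[1,2] deriving "aa": ["A"]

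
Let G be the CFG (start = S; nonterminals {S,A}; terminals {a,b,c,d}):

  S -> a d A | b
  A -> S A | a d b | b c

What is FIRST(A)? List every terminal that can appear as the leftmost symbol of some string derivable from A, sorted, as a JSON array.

FIRST iteration:
iter 1:
  A via A→a d b: +{a}
  A via A→b c: +{b}
  S via S→a d A: +{a}
  S via S→b: +{b}
  FIRST[S]={a,b}  FIRST[A]={a,b}
iter 2: done
  FIRST[S]={a,b}  FIRST[A]={a,b}

FIRST(A) = ["a", "b"]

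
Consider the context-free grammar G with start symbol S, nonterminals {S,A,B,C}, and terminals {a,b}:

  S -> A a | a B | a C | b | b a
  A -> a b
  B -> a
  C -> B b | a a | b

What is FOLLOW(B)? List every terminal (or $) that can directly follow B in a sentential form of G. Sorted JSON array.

FIRST sets, iterate to fixpoint:
iter 1:
  A via A→a b: +{a}
  B via B→a: +{a}
  C via C→B b: +{a}
  C via C→b: +{b}
  S via S→A a: +{a}
  S via S→b: +{b}
  FIRST(S)={a,b}  FIRST(A)={a}  FIRST(B)={a}  FIRST(C)={a,b}
iter 2: done
  FIRST(S)={a,b}  FIRST(A)={a}  FIRST(B)={a}  FIRST(C)={a,b}

FOLLOW sets:
seed FOLLOW(S) with $
pass 1:
  C→B b: FOLLOW(B) ⊇ FIRST(b) = {b}; new: +{b}
  S→A a: FOLLOW(A) ⊇ FIRST(a) = {a}; new: +{a}
  S→a B: FOLLOW(B) ⊇ FOLLOW(S) ⊇ {$}; new: +{$}
  S→a C: FOLLOW(C) ⊇ FOLLOW(S) ⊇ {$}; new: +{$}
  FOLLOW[S]={$}  FOLLOW[A]={a}  FOLLOW[B]={$,b}  FOLLOW[C]={$}
pass 2: — fixpoint
  FOLLOW[S]={$}  FOLLOW[A]={a}  FOLLOW[B]={$,b}  FOLLOW[C]={$}

FOLLOW(B) = ["$", "b"]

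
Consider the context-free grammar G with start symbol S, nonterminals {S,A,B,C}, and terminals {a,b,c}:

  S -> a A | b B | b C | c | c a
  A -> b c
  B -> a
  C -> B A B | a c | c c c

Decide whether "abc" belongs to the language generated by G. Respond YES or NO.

CNF form of G:
  S -> T0 B | T0 C | T1 T2 | T2 A | c
  A -> T0 T1
  B -> a
  C -> B X3 | T1 X4 | T2 T1
  T0 -> b
  T1 -> c
  T2 -> a
  X3 -> A B
  X4 -> T1 T1

CYK table (by increasing span):
  T[0,0] 'a' = {B,T2}  orig:{B}
  T[1,1] 'b' = {T0}  orig:{}
  T[2,2] 'c' = {S,T1}  orig:{S}
  T[0,1] 'ab' = ∅
  T[1,2] 'bc' = {A}
  T[0,2] 'abc' = {S}

S ∈ T[0,2] ⇒ YES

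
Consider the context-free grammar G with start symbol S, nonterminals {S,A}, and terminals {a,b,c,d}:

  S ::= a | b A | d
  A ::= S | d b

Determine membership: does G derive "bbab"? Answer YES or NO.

Convert to CNF:
  S -> T0 A | a | d
  A -> T0 A | T1 T0 | a | d
  T0 -> b
  T1 -> d

Fill CYK table bottom-up:
  [0..0]={T0}  "b"  orig:{}
  [1..1]={T0}  "b"  orig:{}
  [2..2]={A,S}  "a"
  [3..3]={T0}  "b"  orig:{}
  [0..1]=∅  "bb"
  [1..2]={A,S}  "ba"
  [2..3]=∅  "ab"
  [0..2]={A,S}  "bba"
  [1..3]=∅  "bab"
  [0..3]=∅  "bbab"

S ∉ T[0,3] ⇒ NO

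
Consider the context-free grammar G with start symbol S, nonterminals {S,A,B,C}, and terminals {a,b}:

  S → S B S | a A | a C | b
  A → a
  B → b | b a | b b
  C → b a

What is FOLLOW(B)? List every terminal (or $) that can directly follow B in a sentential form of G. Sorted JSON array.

FIRST sets, iterate to fixpoint:
round 1:
  A via A→a: +{a}
  B via B→b: +{b}
  C via C→b a: +{b}
  S via S→a A: +{a}
  S via S→b: +{b}
  FIRST[S]={a,b}  FIRST[A]={a}  FIRST[B]={b}  FIRST[C]={b}
round 2: — fixpoint
  FIRST[S]={a,b}  FIRST[A]={a}  FIRST[B]={b}  FIRST[C]={b}

Compute FOLLOW by fixpoint:
FOLLOW(S) := {$}
round 1:
  S→S B S: FOLLOW(S) ⊇ FIRST(B) = {b}; new: +{b}
  S→S B S: FOLLOW(B) ⊇ FIRST(S) = {a,b}; new: +{a,b}
  S→a A: FOLLOW(A) ⊇ FOLLOW(S) ⊇ {$,b}; new: +{$,b}
  S→a C: FOLLOW(C) ⊇ FOLLOW(S) ⊇ {$,b}; new: +{$,b}
  S: {$,b}  A: {$,b}  B: {a,b}  C: {$,b}
round 2: — fixpoint
  S: {$,b}  A: {$,b}  B: {a,b}  C: {$,b}

FOLLOW(B) = ["a", "b"]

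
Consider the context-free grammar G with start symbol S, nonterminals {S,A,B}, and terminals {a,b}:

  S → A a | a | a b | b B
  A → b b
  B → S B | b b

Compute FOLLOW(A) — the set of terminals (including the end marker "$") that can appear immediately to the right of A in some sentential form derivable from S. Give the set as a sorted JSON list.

FIRST iteration:
[1]
  A via A→b b: +{b}
  B via B→b b: +{b}
  S via S→A a: +{b}
  S via S→a: +{a}
  FIRST[S]={a,b}  FIRST[A]={b}  FIRST[B]={b}
[2]
  B via B→S B: +{a}
  FIRST[S]={a,b}  FIRST[A]={b}  FIRST[B]={a,b}
[3] — fixpoint
  FIRST[S]={a,b}  FIRST[A]={b}  FIRST[B]={a,b}

FOLLOW sets:
initialize: $ ∈ FOLLOW(S)
round 1:
  B→S B: FOLLOW(S) ⊇ FIRST(B) = {a,b}; new: +{a,b}
  S→A a: FOLLOW(A) ⊇ FIRST(a) = {a}; new: +{a}
  S→b B: FOLLOW(B) ⊇ FOLLOW(S) ⊇ {$,a,b}; new: +{$,a,b}
  FOLLOW(S)={$,a,b}  FOLLOW(A)={a}  FOLLOW(B)={$,a,b}
round 2: (no change)
  FOLLOW(S)={$,a,b}  FOLLOW(A)={a}  FOLLOW(B)={$,a,b}

FOLLOW(A) = ["a"]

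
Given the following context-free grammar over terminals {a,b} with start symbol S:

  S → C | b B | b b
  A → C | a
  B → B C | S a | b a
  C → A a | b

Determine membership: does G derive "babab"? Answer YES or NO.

CNF form of G:
  S -> A T0 | T1 B | T1 T1 | b
  A -> A T0 | a | b
  B -> B C | S T0 | T1 T0
  C -> A T0 | b
  T0 -> a
  T1 -> b

CYK table (by increasing span):
  [0..0]={A,C,S,T1}  "b"  orig:{A,C,S}
  [1..1]={A,T0}  "a"  orig:{A}
  [2..2]={A,C,S,T1}  "b"  orig:{A,C,S}
  [3..3]={A,T0}  "a"  orig:{A}
  [4..4]={A,C,S,T1}  "b"  orig:{A,C,S}
  [0..1]={A,B,C,S}  "ba"
  [1..2]=∅  "ab"
  [2..3]={A,B,C,S}  "ba"
  [3..4]=∅  "ab"
  [0..2]={B}  "bab"
  [1..3]=∅  "aba"
  [2..4]={B}  "bab"
  [0..3]={B}  "baba"
  [1..4]=∅  "abab"
  [0..4]={B}  "babab"

S ∉ T[0,4] ⇒ NO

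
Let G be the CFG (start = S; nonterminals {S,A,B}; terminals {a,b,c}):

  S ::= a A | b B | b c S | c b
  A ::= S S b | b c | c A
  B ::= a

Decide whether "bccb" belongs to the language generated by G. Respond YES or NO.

CNF form of G:
  S -> T0 B | T0 X4 | T1 T0 | T2 A
  A -> S X3 | T0 T1 | T1 A
  B -> a
  T0 -> b
  T1 -> c
  T2 -> a
  X3 -> S T0
  X4 -> T1 S

Fill CYK table bottom-up:
  [0..0]={T0}  "b"  orig:{}
  [1..1]={T1}  "c"  orig:{}
  [2..2]={T1}  "c"  orig:{}
  [3..3]={T0}  "b"  orig:{}
  [0..1]={A}  "bc"
  [1..2]=∅  "cc"
  [2..3]={S}  "cb"
  [0..2]=∅  "bcc"
  [1..3]={X4}  "ccb"  orig:{}
  [0..3]={S}  "bccb"

S ∈ T[0,3] ⇒ YES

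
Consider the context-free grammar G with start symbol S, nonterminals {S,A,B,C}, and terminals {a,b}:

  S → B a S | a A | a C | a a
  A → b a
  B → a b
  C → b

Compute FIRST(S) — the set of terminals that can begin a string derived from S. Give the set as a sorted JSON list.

FIRST iteration:
pass 1:
  A via A→b a: +{b}
  B via B→a b: +{a}
  C via C→b: +{b}
  S via S→B a S: +{a}
  FIRST(S)={a}  FIRST(A)={b}  FIRST(B)={a}  FIRST(C)={b}
pass 2: (stable)
  FIRST(S)={a}  FIRST(A)={b}  FIRST(B)={a}  FIRST(C)={b}

FIRST(S) = ["a"]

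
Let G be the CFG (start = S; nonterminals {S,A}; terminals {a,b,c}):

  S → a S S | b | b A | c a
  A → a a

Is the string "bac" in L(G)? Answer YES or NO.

Convert to CNF:
  S -> T0 X3 | T1 A | T2 T0 | b
  A -> T0 T0
  T0 -> a
  T1 -> b
  T2 -> c
  X3 -> S S

CYK fill:
  [0..0]={S,T1}  "b"  orig:{S}
  [1..1]={T0}  "a"  orig:{}
  [2..2]={T2}  "c"  orig:{}
  [0..1]=∅  "ba"
  [1..2]=∅  "ac"
  [0..2]=∅  "bac"

S ∉ T[0,2] ⇒ NO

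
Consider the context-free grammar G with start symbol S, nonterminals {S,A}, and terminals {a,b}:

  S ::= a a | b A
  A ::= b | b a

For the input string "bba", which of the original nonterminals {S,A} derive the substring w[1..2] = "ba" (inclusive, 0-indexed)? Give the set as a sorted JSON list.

Convert to CNF:
  S -> T0 A | T1 T1
  A -> T0 T1 | b
  T0 -> b
  T1 -> a

CYK fill — only the sub-triangle for w[1..2]:
  T[1,1] 'b' = {A,T0}  orig:{A}
  T[2,2] 'a' = {T1}  orig:{}
  T[1,2] 'ba' = {A}

Original NTs in T[1,2] deriving "ba": ["A"]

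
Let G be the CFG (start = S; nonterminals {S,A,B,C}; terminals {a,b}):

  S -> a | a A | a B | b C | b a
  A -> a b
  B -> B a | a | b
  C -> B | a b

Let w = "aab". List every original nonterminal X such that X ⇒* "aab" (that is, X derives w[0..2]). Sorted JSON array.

Convert to CNF:
  S -> T0 A | T0 B | T1 C | T1 T0 | a
  A -> T0 T1
  B -> B T0 | a | b
  C -> B T0 | T0 T1 | a | b
  T0 -> a
  T1 -> b

Fill CYK table bottom-up, restricted to cells inside w[0..2]:
  cell(0,0) a: {B,C,S,T0}  orig:{B,C,S}
  cell(1,1) a: {B,C,S,T0}  orig:{B,C,S}
  cell(2,2) b: {B,C,T1}  orig:{B,C}
  cell(0,1) aa: {B,C,S}
  cell(1,2) ab: {A,C,S}
  cell(0,2) aab: {S}

Original NTs in T[0,2] deriving "aab": ["S"]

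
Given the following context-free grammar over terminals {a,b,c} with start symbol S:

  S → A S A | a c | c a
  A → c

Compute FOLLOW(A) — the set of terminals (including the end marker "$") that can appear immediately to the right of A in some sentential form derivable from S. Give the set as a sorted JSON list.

FIRST sets, iterate to fixpoint:
[1]
  A via A→c: +{c}
  S via S→A S A: +{c}
  S via S→a c: +{a}
  FIRST(S)={a,c}  FIRST(A)={c}
[2] — fixpoint
  FIRST(S)={a,c}  FIRST(A)={c}

FOLLOW iteration:
seed FOLLOW(S) with $
round 1:
  S→A S A: FOLLOW(A) ⊇ FIRST(S) = {a,c}; new: +{a,c}
  S→A S A: FOLLOW(S) ⊇ FIRST(A) = {c}; new: +{c}
  S→A S A: FOLLOW(A) ⊇ FOLLOW(S) ⊇ {$,c}; new: +{$}
  S: {$,c}  A: {$,a,c}
round 2: (no change)
  S: {$,c}  A: {$,a,c}

FOLLOW(A) = ["$", "a", "c"]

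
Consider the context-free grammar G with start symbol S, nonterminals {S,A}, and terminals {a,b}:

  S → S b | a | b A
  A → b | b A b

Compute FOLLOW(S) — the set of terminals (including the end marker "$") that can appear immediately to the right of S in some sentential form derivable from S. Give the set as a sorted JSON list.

FIRST sets, iterate to fixpoint:
round 1:
  A via A→b: +{b}
  S via S→a: +{a}
  S via S→b A: +{b}
  FIRST(S)={a,b}  FIRST(A)={b}
round 2: done
  FIRST(S)={a,b}  FIRST(A)={b}

FOLLOW sets:
initialize: $ ∈ FOLLOW(S)
round 1:
  A→b A b: FOLLOW(A) ⊇ FIRST(b) = {b}; new: +{b}
  S→S b: FOLLOW(S) ⊇ FIRST(b) = {b}; new: +{b}
  S→b A: FOLLOW(A) ⊇ FOLLOW(S) ⊇ {$,b}; new: +{$}
  S: {$,b}  A: {$,b}
round 2: (stable)
  S: {$,b}  A: {$,b}

FOLLOW(S) = ["$", "b"]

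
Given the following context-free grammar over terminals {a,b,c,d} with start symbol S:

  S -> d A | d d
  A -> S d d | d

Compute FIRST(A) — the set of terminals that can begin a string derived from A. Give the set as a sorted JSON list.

Compute FIRST by fixpoint:
pass 1:
  A via A→d: +{d}
  S via S→d A: +{d}
  S: {d}  A: {d}
pass 2: — fixpoint
  S: {d}  A: {d}

FIRST(A) = ["d"]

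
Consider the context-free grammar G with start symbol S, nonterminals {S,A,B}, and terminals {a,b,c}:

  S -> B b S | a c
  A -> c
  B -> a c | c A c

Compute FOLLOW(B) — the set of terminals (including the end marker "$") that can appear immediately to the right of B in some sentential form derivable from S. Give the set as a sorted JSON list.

FIRST sets, iterate to fixpoint:
iter 1:
  A via A→c: +{c}
  B via B→a c: +{a}
  B via B→c A c: +{c}
  S via S→B b S: +{a,c}
  FIRST(S)={a,c}  FIRST(A)={c}  FIRST(B)={a,c}
iter 2: done
  FIRST(S)={a,c}  FIRST(A)={c}  FIRST(B)={a,c}

FOLLOW sets:
seed FOLLOW(S) with $
[1]
  B→c A c: FOLLOW(A) ⊇ FIRST(c) = {c}; new: +{c}
  S→B b S: FOLLOW(B) ⊇ FIRST(b) = {b}; new: +{b}
  FOLLOW(S)={$}  FOLLOW(A)={c}  FOLLOW(B)={b}
[2] (no change)
  FOLLOW(S)={$}  FOLLOW(A)={c}  FOLLOW(B)={b}

FOLLOW(B) = ["b"]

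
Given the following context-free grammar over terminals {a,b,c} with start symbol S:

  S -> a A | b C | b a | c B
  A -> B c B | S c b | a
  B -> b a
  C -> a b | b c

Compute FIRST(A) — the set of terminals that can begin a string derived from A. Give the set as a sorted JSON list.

FIRST sets, iterate to fixpoint:
[1]
  A via A→a: +{a}
  B via B→b a: +{b}
  C via C→a b: +{a}
  C via C→b c: +{b}
  S via S→a A: +{a}
  S via S→b C: +{b}
  S via S→c B: +{c}
  FIRST[S]={a,b,c}  FIRST[A]={a}  FIRST[B]={b}  FIRST[C]={a,b}
[2]
  A via A→B c B: +{b}
  A via A→S c b: +{c}
  FIRST[S]={a,b,c}  FIRST[A]={a,b,c}  FIRST[B]={b}  FIRST[C]={a,b}
[3] — fixpoint
  FIRST[S]={a,b,c}  FIRST[A]={a,b,c}  FIRST[B]={b}  FIRST[C]={a,b}

FIRST(A) = ["a", "b", "c"]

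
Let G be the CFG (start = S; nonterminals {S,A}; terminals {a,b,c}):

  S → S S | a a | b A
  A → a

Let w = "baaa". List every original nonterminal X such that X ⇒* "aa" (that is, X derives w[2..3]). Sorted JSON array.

Convert to CNF:
  S -> S S | T0 T0 | T1 A
  A -> a
  T0 -> a
  T1 -> b

CYK table (by increasing span) — only the sub-triangle for w[2..3]:
  T[2,2] 'a' = {A,T0}  orig:{A}
  T[3,3] 'a' = {A,T0}  orig:{A}
  T[2,3] 'aa' = {S}

Original NTs in T[2,3] deriving "aa": ["S"]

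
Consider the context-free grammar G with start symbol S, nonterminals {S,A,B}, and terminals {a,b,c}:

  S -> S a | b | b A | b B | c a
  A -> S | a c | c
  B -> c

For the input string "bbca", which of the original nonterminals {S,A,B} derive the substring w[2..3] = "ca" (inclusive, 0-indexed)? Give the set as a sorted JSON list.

Convert to CNF:
  S -> S T0 | T1 T0 | T2 A | T2 B | b
  A -> S T0 | T0 T1 | T1 T0 | T2 A | T2 B | b | c
  B -> c
  T0 -> a
  T1 -> c
  T2 -> b

CYK table (by increasing span) (cells [i..j] with 2 ≤ i ≤ j ≤ 3 only):
  cell(2,2) c: {A,B,T1}  orig:{A,B}
  cell(3,3) a: {T0}  orig:{}
  cell(2,3) ca: {A,S}

Original NTs in T[2,3] deriving "ca": ["A", "S"]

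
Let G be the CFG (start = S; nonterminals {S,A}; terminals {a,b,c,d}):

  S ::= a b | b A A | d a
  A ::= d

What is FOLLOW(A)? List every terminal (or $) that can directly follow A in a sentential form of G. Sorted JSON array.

FIRST sets, iterate to fixpoint:
round 1:
  A via A→d: +{d}
  S via S→a b: +{a}
  S via S→b A A: +{b}
  S via S→d a: +{d}
  S: {a,b,d}  A: {d}
round 2: — fixpoint
  S: {a,b,d}  A: {d}

Compute FOLLOW by fixpoint:
seed FOLLOW(S) with $
pass 1:
  S→b A A: FOLLOW(A) ⊇ FIRST(A) = {d}; new: +{d}
  S→b A A: FOLLOW(A) ⊇ FOLLOW(S) ⊇ {$}; new: +{$}
  FOLLOW(S)={$}  FOLLOW(A)={$,d}
pass 2: (no change)
  FOLLOW(S)={$}  FOLLOW(A)={$,d}

FOLLOW(A) = ["$", "d"]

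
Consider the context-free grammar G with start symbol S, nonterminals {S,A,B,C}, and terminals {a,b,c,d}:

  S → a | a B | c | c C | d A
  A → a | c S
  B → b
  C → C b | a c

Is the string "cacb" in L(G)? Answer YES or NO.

Convert to CNF:
  S -> T0 C | T2 B | T3 A | a | c
  A -> T0 S | a
  B -> b
  C -> C T1 | T2 T0
  T0 -> c
  T1 -> b
  T2 -> a
  T3 -> d

CYK table (by increasing span):
  [0..0]={S,T0}  "c"  orig:{S}
  [1..1]={A,S,T2}  "a"  orig:{A,S}
  [2..2]={S,T0}  "c"  orig:{S}
  [3..3]={B,T1}  "b"  orig:{B}
  [0..1]={A}  "ca"
  [1..2]={C}  "ac"
  [2..3]=∅  "cb"
  [0..2]={S}  "cac"
  [1..3]={C}  "acb"
  [0..3]={S}  "cacb"

S ∈ T[0,3] ⇒ YES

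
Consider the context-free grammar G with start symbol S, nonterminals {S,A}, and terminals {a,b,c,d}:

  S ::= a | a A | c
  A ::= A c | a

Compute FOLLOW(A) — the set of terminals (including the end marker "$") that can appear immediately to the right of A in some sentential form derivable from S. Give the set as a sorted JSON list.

FIRST sets, iterate to fixpoint:
[1]
  A via A→a: +{a}
  S via S→a: +{a}
  S via S→c: +{c}
  S: {a,c}  A: {a}
[2] — fixpoint
  S: {a,c}  A: {a}

FOLLOW iteration:
FOLLOW(S) := {$}
pass 1:
  A→A c: FOLLOW(A) ⊇ FIRST(c) = {c}; new: +{c}
  S→a A: FOLLOW(A) ⊇ FOLLOW(S) ⊇ {$}; new: +{$}
  FOLLOW[S]={$}  FOLLOW[A]={$,c}
pass 2: (no change)
  FOLLOW[S]={$}  FOLLOW[A]={$,c}

FOLLOW(A) = ["$", "c"]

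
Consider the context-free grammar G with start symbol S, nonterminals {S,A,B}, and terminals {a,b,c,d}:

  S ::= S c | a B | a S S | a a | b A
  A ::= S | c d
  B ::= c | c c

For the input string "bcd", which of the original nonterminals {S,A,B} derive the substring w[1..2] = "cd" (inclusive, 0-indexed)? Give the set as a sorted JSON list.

Convert to CNF:
  S -> S T0 | T1 B | T1 T1 | T1 X5 | T2 A
  A -> S T0 | T0 T3 | T1 B | T1 T1 | T1 X4 | T2 A
  B -> T0 T0 | c
  T0 -> c
  T1 -> a
  T2 -> b
  T3 -> d
  X4 -> S S
  X5 -> S S

CYK table (by increasing span), restricted to cells inside w[1..2]:
  [1..1]={B,T0}  "c"  orig:{B}
  [2..2]={T3}  "d"  orig:{}
  [1..2]={A}  "cd"

Original NTs in T[1,2] deriving "cd": ["A"]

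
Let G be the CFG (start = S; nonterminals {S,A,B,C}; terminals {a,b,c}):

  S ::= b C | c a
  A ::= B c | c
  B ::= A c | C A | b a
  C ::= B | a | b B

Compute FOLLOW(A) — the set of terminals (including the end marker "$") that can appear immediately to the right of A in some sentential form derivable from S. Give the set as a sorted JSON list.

FIRST iteration:
iter 1:
  A via A→c: +{c}
  B via B→A c: +{c}
  B via B→b a: +{b}
  C via C→B: +{b,c}
  C via C→a: +{a}
  S via S→b C: +{b}
  S via S→c a: +{c}
  FIRST(S)={b,c}  FIRST(A)={c}  FIRST(B)={b,c}  FIRST(C)={a,b,c}
iter 2:
  A via A→B c: +{b}
  B via B→C A: +{a}
  FIRST(S)={b,c}  FIRST(A)={b,c}  FIRST(B)={a,b,c}  FIRST(C)={a,b,c}
iter 3:
  A via A→B c: +{a}
  FIRST(S)={b,c}  FIRST(A)={a,b,c}  FIRST(B)={a,b,c}  FIRST(C)={a,b,c}
iter 4: done
  FIRST(S)={b,c}  FIRST(A)={a,b,c}  FIRST(B)={a,b,c}  FIRST(C)={a,b,c}

FOLLOW sets:
initialize: $ ∈ FOLLOW(S)
[1]
  A→B c: FOLLOW(B) ⊇ FIRST(c) = {c}; new: +{c}
  B→A c: FOLLOW(A) ⊇ FIRST(c) = {c}; new: +{c}
  B→C A: FOLLOW(C) ⊇ FIRST(A) = {a,b,c}; new: +{a,b,c}
  C→B: FOLLOW(B) ⊇ FOLLOW(C) ⊇ {a,b,c}; new: +{a,b}
  S→b C: FOLLOW(C) ⊇ FOLLOW(S) ⊇ {$}; new: +{$}
  S: {$}  A: {c}  B: {a,b,c}  C: {$,a,b,c}
[2]
  B→C A: FOLLOW(A) ⊇ FOLLOW(B) ⊇ {a,b,c}; new: +{a,b}
  C→B: FOLLOW(B) ⊇ FOLLOW(C) ⊇ {$,a,b,c}; new: +{$}
  S: {$}  A: {a,b,c}  B: {$,a,b,c}  C: {$,a,b,c}
[3]
  B→C A: FOLLOW(A) ⊇ FOLLOW(B) ⊇ {$,a,b,c}; new: +{$}
  S: {$}  A: {$,a,b,c}  B: {$,a,b,c}  C: {$,a,b,c}
[4] — fixpoint
  S: {$}  A: {$,a,b,c}  B: {$,a,b,c}  C: {$,a,b,c}

FOLLOW(A) = ["$", "a", "b", "c"]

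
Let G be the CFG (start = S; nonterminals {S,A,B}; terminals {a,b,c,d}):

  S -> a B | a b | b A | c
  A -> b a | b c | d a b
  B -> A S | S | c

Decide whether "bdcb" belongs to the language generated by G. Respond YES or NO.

CNF form of G:
  S -> T0 A | T1 B | T1 T0 | c
  A -> T0 T1 | T0 T2 | T3 X4
  B -> A S | T0 A | T1 B | T1 T0 | c
  T0 -> b
  T1 -> a
  T2 -> c
  T3 -> d
  X4 -> T1 T0

CYK table (by increasing span):
  cell(0,0) b: {T0}  orig:{}
  cell(1,1) d: {T3}  orig:{}
  cell(2,2) c: {B,S,T2}  orig:{B,S}
  cell(3,3) b: {T0}  orig:{}
  cell(0,1) bd: ∅
  cell(1,2) dc: ∅
  cell(2,3) cb: ∅
  cell(0,2) bdc: ∅
  cell(1,3) dcb: ∅
  cell(0,3) bdcb: ∅

S ∉ T[0,3] ⇒ NO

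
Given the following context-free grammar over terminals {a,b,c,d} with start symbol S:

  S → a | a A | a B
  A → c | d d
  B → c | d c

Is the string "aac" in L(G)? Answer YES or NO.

Convert to CNF:
  S -> T2 A | T2 B | a
  A -> T0 T0 | c
  B -> T0 T1 | c
  T0 -> d
  T1 -> c
  T2 -> a

CYK fill:
  cell(0,0) a: {S,T2}  orig:{S}
  cell(1,1) a: {S,T2}  orig:{S}
  cell(2,2) c: {A,B,T1}  orig:{A,B}
  cell(0,1) aa: ∅
  cell(1,2) ac: {S}
  cell(0,2) aac: ∅

S ∉ T[0,2] ⇒ NO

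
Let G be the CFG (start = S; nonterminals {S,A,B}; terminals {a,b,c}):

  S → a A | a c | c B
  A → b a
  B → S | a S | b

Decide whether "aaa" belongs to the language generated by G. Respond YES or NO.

Convert to CNF:
  S -> T1 A | T1 T2 | T2 B
  A -> T0 T1
  B -> T1 A | T1 S | T1 T2 | T2 B | b
  T0 -> b
  T1 -> a
  T2 -> c

CYK table (by increasing span):
  T[0,0] 'a' = {T1}  orig:{}
  T[1,1] 'a' = {T1}  orig:{}
  T[2,2] 'a' = {T1}  orig:{}
  T[0,1] 'aa' = ∅
  T[1,2] 'aa' = ∅
  T[0,2] 'aaa' = ∅

S ∉ T[0,2] ⇒ NO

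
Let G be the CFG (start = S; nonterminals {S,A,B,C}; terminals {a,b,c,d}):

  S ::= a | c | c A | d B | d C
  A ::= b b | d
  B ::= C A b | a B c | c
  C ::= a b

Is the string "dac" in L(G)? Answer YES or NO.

CNF form of G:
  S -> T2 A | T3 B | T3 C | a | c
  A -> T0 T0 | d
  B -> C X4 | T1 X5 | c
  C -> T1 T0
  T0 -> b
  T1 -> a
  T2 -> c
  T3 -> d
  X4 -> A T0
  X5 -> B T2

CYK table (by increasing span):
  T[0,0] 'd' = {A,T3}  orig:{A}
  T[1,1] 'a' = {S,T1}  orig:{S}
  T[2,2] 'c' = {B,S,T2}  orig:{B,S}
  T[0,1] 'da' = ∅
  T[1,2] 'ac' = ∅
  T[0,2] 'dac' = ∅

S ∉ T[0,2] ⇒ NO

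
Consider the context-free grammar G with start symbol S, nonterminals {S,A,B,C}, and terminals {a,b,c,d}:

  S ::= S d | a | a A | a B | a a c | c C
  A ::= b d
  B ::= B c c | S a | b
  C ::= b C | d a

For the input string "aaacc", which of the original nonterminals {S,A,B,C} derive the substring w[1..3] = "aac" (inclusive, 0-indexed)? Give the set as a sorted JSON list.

CNF form of G:
  S -> S T1 | T2 C | T3 A | T3 B | T3 X5 | a
  A -> T0 T1
  B -> B X4 | S T3 | b
  C -> T0 C | T1 T3
  T0 -> b
  T1 -> d
  T2 -> c
  T3 -> a
  X4 -> T2 T2
  X5 -> T3 T2

CYK table (by increasing span), restricted to cells inside w[1..3]:
  [1..1]={S,T3}  "a"  orig:{S}
  [2..2]={S,T3}  "a"  orig:{S}
  [3..3]={T2}  "c"  orig:{}
  [1..2]={B}  "aa"
  [2..3]={X5}  "ac"  orig:{}
  [1..3]={S}  "aac"

Original NTs in T[1,3] deriving "aac": ["S"]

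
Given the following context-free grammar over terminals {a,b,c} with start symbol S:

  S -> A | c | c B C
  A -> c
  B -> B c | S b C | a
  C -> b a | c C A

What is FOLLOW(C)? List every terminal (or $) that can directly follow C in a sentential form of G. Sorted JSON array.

Compute FIRST by fixpoint:
[1]
  A via A→c: +{c}
  B via B→a: +{a}
  C via C→b a: +{b}
  C via C→c C A: +{c}
  S via S→A: +{c}
  S: {c}  A: {c}  B: {a}  C: {b,c}
[2]
  B via B→S b C: +{c}
  S: {c}  A: {c}  B: {a,c}  C: {b,c}
[3] (no change)
  S: {c}  A: {c}  B: {a,c}  C: {b,c}

FOLLOW iteration:
initialize: $ ∈ FOLLOW(S)
[1]
  B→B c: FOLLOW(B) ⊇ FIRST(c) = {c}; new: +{c}
  B→S b C: FOLLOW(S) ⊇ FIRST(b) = {b}; new: +{b}
  B→S b C: FOLLOW(C) ⊇ FOLLOW(B) ⊇ {c}; new: +{c}
  C→c C A: FOLLOW(A) ⊇ FOLLOW(C) ⊇ {c}; new: +{c}
  S→A: FOLLOW(A) ⊇ FOLLOW(S) ⊇ {$,b}; new: +{$,b}
  S→c B C: FOLLOW(B) ⊇ FIRST(C) = {b,c}; new: +{b}
  S→c B C: FOLLOW(C) ⊇ FOLLOW(S) ⊇ {$,b}; new: +{$,b}
  FOLLOW[S]={$,b}  FOLLOW[A]={$,b,c}  FOLLOW[B]={b,c}  FOLLOW[C]={$,b,c}
[2] — fixpoint
  FOLLOW[S]={$,b}  FOLLOW[A]={$,b,c}  FOLLOW[B]={b,c}  FOLLOW[C]={$,b,c}

FOLLOW(C) = ["$", "b", "c"]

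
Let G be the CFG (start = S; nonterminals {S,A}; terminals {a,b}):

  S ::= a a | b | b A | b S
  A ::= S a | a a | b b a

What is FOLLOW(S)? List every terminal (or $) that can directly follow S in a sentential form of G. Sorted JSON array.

FIRST iteration:
round 1:
  A via A→a a: +{a}
  A via A→b b a: +{b}
  S via S→a a: +{a}
  S via S→b: +{b}
  FIRST[S]={a,b}  FIRST[A]={a,b}
round 2: done
  FIRST[S]={a,b}  FIRST[A]={a,b}

Compute FOLLOW by fixpoint:
seed FOLLOW(S) with $
round 1:
  A→S a: FOLLOW(S) ⊇ FIRST(a) = {a}; new: +{a}
  S→b A: FOLLOW(A) ⊇ FOLLOW(S) ⊇ {$,a}; new: +{$,a}
  FOLLOW(S)={$,a}  FOLLOW(A)={$,a}
round 2: — fixpoint
  FOLLOW(S)={$,a}  FOLLOW(A)={$,a}

FOLLOW(S) = ["$", "a"]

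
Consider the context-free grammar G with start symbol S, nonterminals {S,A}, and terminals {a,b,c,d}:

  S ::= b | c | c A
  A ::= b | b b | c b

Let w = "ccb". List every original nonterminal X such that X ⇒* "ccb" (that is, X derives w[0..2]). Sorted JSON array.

Convert to CNF:
  S -> T1 A | b | c
  A -> T0 T0 | T1 T0 | b
  T0 -> b
  T1 -> c

Fill CYK table bottom-up — only the sub-triangle for w[0..2]:
  cell(0,0) c: {S,T1}  orig:{S}
  cell(1,1) c: {S,T1}  orig:{S}
  cell(2,2) b: {A,S,T0}  orig:{A,S}
  cell(0,1) cc: ∅
  cell(1,2) cb: {A,S}
  cell(0,2) ccb: {S}

Original NTs in T[0,2] deriving "ccb": ["S"]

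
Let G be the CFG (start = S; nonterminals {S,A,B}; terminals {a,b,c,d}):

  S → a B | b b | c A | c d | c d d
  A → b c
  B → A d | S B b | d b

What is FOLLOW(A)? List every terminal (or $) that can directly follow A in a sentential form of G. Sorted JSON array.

FIRST sets, iterate to fixpoint:
pass 1:
  A via A→b c: +{b}
  B via B→A d: +{b}
  B via B→d b: +{d}
  S via S→a B: +{a}
  S via S→b b: +{b}
  S via S→c A: +{c}
  FIRST(S)={a,b,c}  FIRST(A)={b}  FIRST(B)={b,d}
pass 2:
  B via B→S B b: +{a,c}
  FIRST(S)={a,b,c}  FIRST(A)={b}  FIRST(B)={a,b,c,d}
pass 3: done
  FIRST(S)={a,b,c}  FIRST(A)={b}  FIRST(B)={a,b,c,d}

Compute FOLLOW by fixpoint:
initialize: $ ∈ FOLLOW(S)
round 1:
  B→A d: FOLLOW(A) ⊇ FIRST(d) = {d}; new: +{d}
  B→S B b: FOLLOW(S) ⊇ FIRST(B) = {a,b,c,d}; new: +{a,b,c,d}
  B→S B b: FOLLOW(B) ⊇ FIRST(b) = {b}; new: +{b}
  S→a B: FOLLOW(B) ⊇ FOLLOW(S) ⊇ {$,a,b,c,d}; new: +{$,a,c,d}
  S→c A: FOLLOW(A) ⊇ FOLLOW(S) ⊇ {$,a,b,c,d}; new: +{$,a,b,c}
  FOLLOW[S]={$,a,b,c,d}  FOLLOW[A]={$,a,b,c,d}  FOLLOW[B]={$,a,b,c,d}
round 2: — fixpoint
  FOLLOW[S]={$,a,b,c,d}  FOLLOW[A]={$,a,b,c,d}  FOLLOW[B]={$,a,b,c,d}

FOLLOW(A) = ["$", "a", "b", "c", "d"]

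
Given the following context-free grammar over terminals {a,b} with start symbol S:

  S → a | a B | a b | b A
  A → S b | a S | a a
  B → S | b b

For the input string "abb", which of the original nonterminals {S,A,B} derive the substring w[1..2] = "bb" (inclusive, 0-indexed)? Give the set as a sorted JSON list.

Convert to CNF:
  S -> T0 A | T1 B | T1 T0 | a
  A -> S T0 | T1 S | T1 T1
  B -> T0 A | T0 T0 | T1 B | T1 T0 | a
  T0 -> b
  T1 -> a

CYK fill — only the sub-triangle for w[1..2]:
  cell(1,1) b: {T0}  orig:{}
  cell(2,2) b: {T0}  orig:{}
  cell(1,2) bb: {B}

Original NTs in T[1,2] deriving "bb": ["B"]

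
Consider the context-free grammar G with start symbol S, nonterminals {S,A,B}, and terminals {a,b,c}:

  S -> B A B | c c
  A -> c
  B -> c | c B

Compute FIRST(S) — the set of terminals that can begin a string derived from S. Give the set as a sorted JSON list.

FIRST sets, iterate to fixpoint:
iter 1:
  A via A→c: +{c}
  B via B→c: +{c}
  S via S→B A B: +{c}
  S: {c}  A: {c}  B: {c}
iter 2: (no change)
  S: {c}  A: {c}  B: {c}

FIRST(S) = ["c"]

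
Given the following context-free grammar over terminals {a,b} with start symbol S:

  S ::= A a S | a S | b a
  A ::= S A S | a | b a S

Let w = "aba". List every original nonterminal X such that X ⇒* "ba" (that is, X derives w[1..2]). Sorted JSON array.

Convert to CNF:
  S -> A X4 | T0 T1 | T1 S
  A -> S X2 | T0 X3 | a
  T0 -> b
  T1 -> a
  X2 -> A S
  X3 -> T1 S
  X4 -> T1 S

Fill CYK table bottom-up (cells [i..j] with 1 ≤ i ≤ j ≤ 2 only):
  [1..1]={T0}  "b"  orig:{}
  [2..2]={A,T1}  "a"  orig:{A}
  [1..2]={S}  "ba"

Original NTs in T[1,2] deriving "ba": ["S"]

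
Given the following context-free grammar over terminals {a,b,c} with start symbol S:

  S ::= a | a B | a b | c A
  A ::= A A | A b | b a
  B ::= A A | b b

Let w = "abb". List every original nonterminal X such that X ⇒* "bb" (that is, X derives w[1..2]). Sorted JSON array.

Convert to CNF:
  S -> T1 B | T1 T0 | T2 A | a
  A -> A A | A T0 | T0 T1
  B -> A A | T0 T0
  T0 -> b
  T1 -> a
  T2 -> c

Fill CYK table bottom-up — only the sub-triangle for w[1..2]:
  T[1,1] 'b' = {T0}  orig:{}
  T[2,2] 'b' = {T0}  orig:{}
  T[1,2] 'bb' = {B}

Original NTs in T[1,2] deriving "bb": ["B"]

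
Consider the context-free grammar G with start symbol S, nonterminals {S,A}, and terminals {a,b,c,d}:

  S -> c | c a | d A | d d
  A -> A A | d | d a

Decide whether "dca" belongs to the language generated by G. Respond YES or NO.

CNF form of G:
  S -> T0 A | T0 T0 | T2 T1 | c
  A -> A A | T0 T1 | d
  T0 -> d
  T1 -> a
  T2 -> c

CYK table (by increasing span):
  cell(0,0) d: {A,T0}  orig:{A}
  cell(1,1) c: {S,T2}  orig:{S}
  cell(2,2) a: {T1}  orig:{}
  cell(0,1) dc: ∅
  cell(1,2) ca: {S}
  cell(0,2) dca: ∅

S ∉ T[0,2] ⇒ NO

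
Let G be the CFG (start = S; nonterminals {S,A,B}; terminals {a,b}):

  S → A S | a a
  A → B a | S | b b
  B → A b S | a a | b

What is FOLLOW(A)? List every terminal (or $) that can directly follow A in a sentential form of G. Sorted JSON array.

FIRST sets, iterate to fixpoint:
iter 1:
  A via A→b b: +{b}
  B via B→A b S: +{b}
  B via B→a a: +{a}
  S via S→A S: +{b}
  S via S→a a: +{a}
  FIRST(S)={a,b}  FIRST(A)={b}  FIRST(B)={a,b}
iter 2:
  A via A→B a: +{a}
  FIRST(S)={a,b}  FIRST(A)={a,b}  FIRST(B)={a,b}
iter 3: (no change)
  FIRST(S)={a,b}  FIRST(A)={a,b}  FIRST(B)={a,b}

Compute FOLLOW by fixpoint:
seed FOLLOW(S) with $
pass 1:
  A→B a: FOLLOW(B) ⊇ FIRST(a) = {a}; new: +{a}
  B→A b S: FOLLOW(A) ⊇ FIRST(b) = {b}; new: +{b}
  B→A b S: FOLLOW(S) ⊇ FOLLOW(B) ⊇ {a}; new: +{a}
  S→A S: FOLLOW(A) ⊇ FIRST(S) = {a,b}; new: +{a}
  FOLLOW[S]={$,a}  FOLLOW[A]={a,b}  FOLLOW[B]={a}
pass 2:
  A→S: FOLLOW(S) ⊇ FOLLOW(A) ⊇ {a,b}; new: +{b}
  FOLLOW[S]={$,a,b}  FOLLOW[A]={a,b}  FOLLOW[B]={a}
pass 3: done
  FOLLOW[S]={$,a,b}  FOLLOW[A]={a,b}  FOLLOW[B]={a}

FOLLOW(A) = ["a", "b"]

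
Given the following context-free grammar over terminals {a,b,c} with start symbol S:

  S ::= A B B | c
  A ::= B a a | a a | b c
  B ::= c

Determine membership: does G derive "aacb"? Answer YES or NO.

CNF form of G:
  S -> A X4 | c
  A -> B X3 | T0 T0 | T1 T2
  B -> c
  T0 -> a
  T1 -> b
  T2 -> c
  X3 -> T0 T0
  X4 -> B B

Fill CYK table bottom-up:
  cell(0,0) a: {T0}  orig:{}
  cell(1,1) a: {T0}  orig:{}
  cell(2,2) c: {B,S,T2}  orig:{B,S}
  cell(3,3) b: {T1}  orig:{}
  cell(0,1) aa: {A,X3}  orig:{A}
  cell(1,2) ac: ∅
  cell(2,3) cb: ∅
  cell(0,2) aac: ∅
  cell(1,3) acb: ∅
  cell(0,3) aacb: ∅

S ∉ T[0,3] ⇒ NO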